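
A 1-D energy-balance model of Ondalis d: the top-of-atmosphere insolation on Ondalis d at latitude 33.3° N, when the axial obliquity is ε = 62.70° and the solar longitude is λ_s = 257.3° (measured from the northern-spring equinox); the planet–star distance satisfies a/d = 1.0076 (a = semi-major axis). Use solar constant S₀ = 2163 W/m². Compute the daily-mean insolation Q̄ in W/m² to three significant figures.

Solar declination: sin δ = sin ε · sin λ_s = sin 62.70° × sin 257.3° = -0.86688, so δ = -60.098°.
cos H₀ = −tan(+33.3°) tan(-60.098°) = 1.1422 ≥ 1 ⇒ polar night, H₀ = 0 and Q̄ = 0.
Inverse-square distance factor (a/d)² = 1.0076² = 1.015258.

Q̄ ≈ 0.00 W/m²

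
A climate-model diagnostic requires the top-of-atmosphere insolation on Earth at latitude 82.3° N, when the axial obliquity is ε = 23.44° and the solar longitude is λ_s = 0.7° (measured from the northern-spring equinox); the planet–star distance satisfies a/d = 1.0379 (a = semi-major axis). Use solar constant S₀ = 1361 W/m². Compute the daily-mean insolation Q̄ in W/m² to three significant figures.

Q̄ ≈ 66.1 W/m²

Solar declination: sin δ = sin ε · sin λ_s = sin 23.44° × sin 0.7° = 0.00486, so δ = +0.278°.
cos H₀ = −tan(+82.3°) tan(+0.278°) = -0.0359, H₀ = 1.6067 rad.
Bracket: H₀ sin φ sin δ + cos φ cos δ sin H₀ = 1.6067×0.99098×0.00486 + 0.13399×0.99999×0.99935 = 0.007738 + 0.133902 = 0.141640.
Inverse-square distance factor (a/d)² = 1.0379² = 1.077236.
Q̄ = (S₀/π) × 1.077236 × [bracket] = (1361/π) × 1.077236 × 0.141640 = 66.10 W/m².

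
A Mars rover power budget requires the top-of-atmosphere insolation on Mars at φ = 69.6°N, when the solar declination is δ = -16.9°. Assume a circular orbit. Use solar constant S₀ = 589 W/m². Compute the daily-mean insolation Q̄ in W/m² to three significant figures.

cos H₀ = −tan(+69.6°) tan(-16.900°) = 0.8170, H₀ = 0.6147 rad.
Bracket: H₀ sin φ sin δ + cos φ cos δ sin H₀ = 0.6147×0.93728×-0.29070 + 0.34857×0.95681×0.57670 = -0.167486 + 0.192338 = 0.024852.
Q̄ = (S₀/π) × [bracket] = (589/π) × 0.024852 = 4.659 W/m².

Q̄ ≈ 4.66 W/m²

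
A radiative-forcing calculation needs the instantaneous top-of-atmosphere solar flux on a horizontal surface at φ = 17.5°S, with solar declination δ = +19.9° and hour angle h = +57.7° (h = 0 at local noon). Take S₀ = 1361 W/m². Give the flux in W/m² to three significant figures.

cos θ_z = sin φ sin δ + cos φ cos δ cos h = -0.102354 + 0.479190 = 0.376836.
Flux = S₀ · cos θ_z = 1361 × 0.376836 = 512.9 W/m².

513 W/m²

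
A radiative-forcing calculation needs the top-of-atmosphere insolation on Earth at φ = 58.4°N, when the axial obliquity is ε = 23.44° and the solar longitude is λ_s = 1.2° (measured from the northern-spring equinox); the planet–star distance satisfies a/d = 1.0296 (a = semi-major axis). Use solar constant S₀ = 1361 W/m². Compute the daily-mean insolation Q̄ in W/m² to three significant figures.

Solar declination: sin δ = sin ε · sin λ_s = sin 23.44° × sin 1.2° = 0.00833, so δ = +0.477°.
cos H₀ = −tan(+58.4°) tan(+0.477°) = -0.0135, H₀ = 1.5843 rad.
Bracket: H₀ sin φ sin δ + cos φ cos δ sin H₀ = 1.5843×0.85173×0.00833 + 0.52399×0.99997×0.99991 = 0.011240 + 0.523927 = 0.535167.
Inverse-square distance factor (a/d)² = 1.0296² = 1.060076.
Q̄ = (S₀/π) × 1.060076 × [bracket] = (1361/π) × 1.060076 × 0.535167 = 245.8 W/m².

Q̄ ≈ 246 W/m²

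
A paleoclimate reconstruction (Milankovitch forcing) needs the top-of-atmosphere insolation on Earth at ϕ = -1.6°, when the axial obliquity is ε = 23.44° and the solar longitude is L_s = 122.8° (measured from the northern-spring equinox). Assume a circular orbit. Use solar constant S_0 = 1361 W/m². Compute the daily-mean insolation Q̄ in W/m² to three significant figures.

Q̄ ≈ 402 W/m²

Solar declination: sin δ = sin ε · sin L_s = sin 23.44° × sin 122.8° = 0.33437, so δ = +19.534°.
cos h₀ = −tan(-1.6°) tan(+19.534°) = 0.0099, h₀ = 1.5609 rad.
Bracket: h₀ sin ϕ sin δ + cos ϕ cos δ sin h₀ = 1.5609×-0.02792×0.33437 + 0.99961×0.94244×0.99995 = -0.014572 + 0.942025 = 0.927453.
Q̄ = (S_0/π) × [bracket] = (1361/π) × 0.927453 = 401.8 W/m².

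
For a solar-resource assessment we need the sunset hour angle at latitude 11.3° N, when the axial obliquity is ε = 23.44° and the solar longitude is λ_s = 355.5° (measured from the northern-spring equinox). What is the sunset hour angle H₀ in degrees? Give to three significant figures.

H₀ = 89.6°

Solar declination: sin δ = sin ε · sin λ_s = sin 23.44° × sin 355.5° = -0.03121, so δ = -1.788°.
cos H₀ = −tan φ · tan δ = −tan(+11.3°) × tan(-1.788°) = 0.0062, so H₀ = 1.5646 rad = 89.64°.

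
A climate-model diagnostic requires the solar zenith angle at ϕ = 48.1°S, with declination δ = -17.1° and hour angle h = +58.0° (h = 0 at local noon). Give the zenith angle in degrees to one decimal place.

θ_z = 56.1°

cos θ_z = sin ϕ sin δ + cos ϕ cos δ cos h = 0.218858 + 0.338253 = 0.557111.
θ_z = arccos(0.557111) = 56.1°.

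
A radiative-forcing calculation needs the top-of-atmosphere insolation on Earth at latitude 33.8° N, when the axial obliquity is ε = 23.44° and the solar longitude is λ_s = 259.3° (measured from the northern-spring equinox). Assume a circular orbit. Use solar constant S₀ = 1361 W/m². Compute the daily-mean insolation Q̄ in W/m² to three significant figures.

Solar declination: sin δ = sin ε · sin λ_s = sin 23.44° × sin 259.3° = -0.39087, so δ = -23.009°.
cos H₀ = −tan(+33.8°) tan(-23.009°) = 0.2843, H₀ = 1.2825 rad.
Bracket: H₀ sin φ sin δ + cos φ cos δ sin H₀ = 1.2825×0.55630×-0.39087 + 0.83098×0.92045×0.95874 = -0.278868 + 0.733317 = 0.454449.
Q̄ = (S₀/π) × [bracket] = (1361/π) × 0.454449 = 196.9 W/m².

Q̄ ≈ 197 W/m²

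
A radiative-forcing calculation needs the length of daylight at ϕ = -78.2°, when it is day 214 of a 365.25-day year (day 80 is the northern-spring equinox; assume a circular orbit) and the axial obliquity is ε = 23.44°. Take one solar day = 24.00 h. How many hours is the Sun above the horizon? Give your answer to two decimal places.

Solar longitude: L_s = 360° × (214 − 80)/365.25 = 132.074°.
sin δ = sin 23.44° × sin 132.074° = 0.29527, so δ = +17.174°.
cos h₀ = −tan ϕ · tan δ = 1.4793 ≥ 1, so the Sun never rises (polar night) and h₀ = 0.
Daylight = 2h₀/(2π) × 24.00 h = (0.0000/π) × 24.00 = 0.00 h.

0.00 h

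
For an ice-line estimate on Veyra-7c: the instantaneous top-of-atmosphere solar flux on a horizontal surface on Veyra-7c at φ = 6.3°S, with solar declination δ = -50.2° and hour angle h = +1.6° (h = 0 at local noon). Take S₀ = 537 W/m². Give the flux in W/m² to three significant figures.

cos θ_z = sin φ sin δ + cos φ cos δ cos h = 0.084307 + 0.635996 = 0.720303.
Flux = S₀ · cos θ_z = 537 × 0.720303 = 386.8 W/m².

387 W/m²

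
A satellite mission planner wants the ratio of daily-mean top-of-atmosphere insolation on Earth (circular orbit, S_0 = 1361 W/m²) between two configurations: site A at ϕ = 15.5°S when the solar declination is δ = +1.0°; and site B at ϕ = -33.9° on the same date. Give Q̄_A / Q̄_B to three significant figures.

Q̄_A / Q̄_B ≈ 1.17

— Configuration A (ϕ=-15.5°):
cos h₀ = −tan(-15.5°) tan(+1.000°) = 0.0048, h₀ = 1.5660 rad.
Bracket: h₀ sin ϕ sin δ + cos ϕ cos δ sin h₀ = 1.5660×-0.26724×0.01745 + 0.96363×0.99985×0.99999 = -0.007303 + 0.963476 = 0.956173.
Q̄ = (S_0/π) × [bracket] = (1361/π) × 0.956173 = 414.23 W/m².
— Configuration B (ϕ=-33.9°):
cos h₀ = −tan(-33.9°) tan(+1.000°) = 0.0117, h₀ = 1.5591 rad.
Bracket: h₀ sin ϕ sin δ + cos ϕ cos δ sin h₀ = 1.5591×-0.55775×0.01745 + 0.83001×0.99985×0.99993 = -0.015174 + 0.829827 = 0.814653.
Q̄ = (S_0/π) × [bracket] = (1361/π) × 0.814653 = 352.92 W/m².
Ratio Q̄_A / Q̄_B = 414.23 / 352.92 = 1.174.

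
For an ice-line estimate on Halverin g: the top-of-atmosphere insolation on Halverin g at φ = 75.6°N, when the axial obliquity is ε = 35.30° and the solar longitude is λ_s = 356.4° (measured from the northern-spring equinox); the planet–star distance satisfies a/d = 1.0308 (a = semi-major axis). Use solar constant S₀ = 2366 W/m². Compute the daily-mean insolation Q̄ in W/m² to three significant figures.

Solar declination: sin δ = sin ε · sin λ_s = sin 35.30° × sin 356.4° = -0.03628, so δ = -2.079°.
cos H₀ = −tan(+75.6°) tan(-2.079°) = 0.1414, H₀ = 1.4289 rad.
Bracket: H₀ sin φ sin δ + cos φ cos δ sin H₀ = 1.4289×0.96858×-0.03628 + 0.24869×0.99934×0.98995 = -0.050212 + 0.246028 = 0.195816.
Inverse-square distance factor (a/d)² = 1.0308² = 1.062549.
Q̄ = (S₀/π) × 1.062549 × [bracket] = (2366/π) × 1.062549 × 0.195816 = 156.7 W/m².

Q̄ ≈ 157 W/m²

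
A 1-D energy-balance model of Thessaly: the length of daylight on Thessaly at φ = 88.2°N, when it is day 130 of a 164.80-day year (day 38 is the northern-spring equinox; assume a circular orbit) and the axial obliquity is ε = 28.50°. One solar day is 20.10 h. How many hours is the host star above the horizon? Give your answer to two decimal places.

0.00 h

Solar longitude: λ_s = 360° × (130 − 38)/164.80 = 200.971°.
sin δ = sin 28.50° × sin 200.971° = -0.17077, so δ = -9.833°.
cos H₀ = −tan φ · tan δ = 5.5151 ≥ 1, so the host star never rises (polar night) and H₀ = 0.
Daylight = 2H₀/(2π) × 20.10 h = (0.0000/π) × 20.10 = 0.00 h.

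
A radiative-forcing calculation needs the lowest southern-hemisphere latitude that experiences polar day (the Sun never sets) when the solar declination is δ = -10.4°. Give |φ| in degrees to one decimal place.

Polar day requires cos H₀ = −tan φ tan δ ≤ −1, i.e. tan φ tan δ ≥ 1.
The boundary is |tan φ| · |tan δ| = 1, so |φ| = 90° − |δ| = 90° − 10.4° = 79.6° in the southern hemisphere.

|φ| = 79.6°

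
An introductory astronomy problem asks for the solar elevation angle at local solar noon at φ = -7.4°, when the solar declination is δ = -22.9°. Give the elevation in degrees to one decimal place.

At local noon the hour angle is zero, so the zenith angle equals |φ − δ| = |-7.4° − (-22.900°)| = 15.500°.
Elevation = 90° − 15.500° = 74.5°.

74.5°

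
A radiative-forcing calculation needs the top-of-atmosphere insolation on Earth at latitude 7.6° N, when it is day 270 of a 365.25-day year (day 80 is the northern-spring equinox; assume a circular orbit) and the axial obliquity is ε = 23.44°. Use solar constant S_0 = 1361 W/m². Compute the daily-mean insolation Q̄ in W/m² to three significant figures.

Solar longitude: L_s = 360° × (270 − 80)/365.25 = 187.269°.
sin δ = sin 23.44° × sin 187.269° = -0.05033, so δ = -2.885°.
cos h₀ = −tan(+7.6°) tan(-2.885°) = 0.0067, h₀ = 1.5641 rad.
Bracket: h₀ sin ϕ sin δ + cos ϕ cos δ sin h₀ = 1.5641×0.13226×-0.05033 + 0.99122×0.99873×0.99998 = -0.010412 + 0.989941 = 0.979529.
Q̄ = (S_0/π) × [bracket] = (1361/π) × 0.979529 = 424.4 W/m².

Q̄ ≈ 424 W/m²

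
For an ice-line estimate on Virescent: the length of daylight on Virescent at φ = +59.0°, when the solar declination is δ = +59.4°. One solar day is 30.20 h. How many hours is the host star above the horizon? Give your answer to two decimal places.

Sunrise equation: cos H₀ = −tan φ · tan δ = -2.8141 ≤ −1, so the host star never sets (polar day) and H₀ = π.
Daylight = 2H₀/(2π) × 30.20 h = (3.1416/π) × 30.20 = 30.20 h.

30.20 h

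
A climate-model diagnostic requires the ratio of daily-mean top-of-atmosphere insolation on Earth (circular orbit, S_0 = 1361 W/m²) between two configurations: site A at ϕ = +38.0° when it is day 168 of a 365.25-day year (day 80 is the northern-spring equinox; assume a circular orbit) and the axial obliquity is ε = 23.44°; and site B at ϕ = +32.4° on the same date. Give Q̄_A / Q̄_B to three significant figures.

— Configuration A (ϕ=+38.0°):
Solar longitude: L_s = 360° × (168 − 80)/365.25 = 86.735°.
sin δ = sin 23.44° × sin 86.735° = 0.39714, so δ = +23.400°.
cos h₀ = −tan(+38.0°) tan(+23.400°) = -0.3381, h₀ = 1.9157 rad.
Bracket: h₀ sin ϕ sin δ + cos ϕ cos δ sin h₀ = 1.9157×0.61566×0.39714 + 0.78801×0.91776×0.94111 = 0.468395 + 0.680615 = 1.149010.
Q̄ = (S_0/π) × [bracket] = (1361/π) × 1.149010 = 497.77 W/m².
— Configuration B (ϕ=+32.4°):
cos h₀ = −tan(+32.4°) tan(+23.400°) = -0.2746, h₀ = 1.8490 rad.
Bracket: h₀ sin ϕ sin δ + cos ϕ cos δ sin h₀ = 1.8490×0.53583×0.39714 + 0.84433×0.91776×0.96155 = 0.393466 + 0.745098 = 1.138564.
Q̄ = (S_0/π) × [bracket] = (1361/π) × 1.138564 = 493.25 W/m².
Ratio Q̄_A / Q̄_B = 497.77 / 493.25 = 1.009.

Q̄_A / Q̄_B ≈ 1.01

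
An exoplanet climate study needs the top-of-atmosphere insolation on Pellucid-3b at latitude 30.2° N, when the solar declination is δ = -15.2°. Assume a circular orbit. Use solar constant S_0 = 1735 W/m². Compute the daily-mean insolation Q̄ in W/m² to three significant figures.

cos h₀ = −tan(+30.2°) tan(-15.200°) = 0.1581, h₀ = 1.4120 rad.
Bracket: h₀ sin ϕ sin δ + cos ϕ cos δ sin h₀ = 1.4120×0.50302×-0.26219 + 0.86427×0.96502×0.98742 = -0.186224 + 0.823546 = 0.637322.
Q̄ = (S_0/π) × [bracket] = (1735/π) × 0.637322 = 352.0 W/m².

Q̄ ≈ 352 W/m²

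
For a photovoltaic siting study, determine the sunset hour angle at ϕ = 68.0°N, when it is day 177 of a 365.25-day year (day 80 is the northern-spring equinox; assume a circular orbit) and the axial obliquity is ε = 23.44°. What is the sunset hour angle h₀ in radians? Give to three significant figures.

h₀ = 3.14 rad

Solar longitude: L_s = 360° × (177 − 80)/365.25 = 95.606°.
sin δ = sin 23.44° × sin 95.606° = 0.39589, so δ = +23.321°.
Sunrise equation: cos h₀ = −tan ϕ · tan δ = -1.0670 ≤ −1, so the Sun never sets (polar day) and h₀ = π.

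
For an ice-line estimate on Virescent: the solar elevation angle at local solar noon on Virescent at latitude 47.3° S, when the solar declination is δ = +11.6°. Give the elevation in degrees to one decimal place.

At local noon the hour angle is zero, so the zenith angle equals |ϕ − δ| = |-47.3° − (+11.600°)| = 58.900°.
Elevation = 90° − 58.900° = 31.1°.

31.1°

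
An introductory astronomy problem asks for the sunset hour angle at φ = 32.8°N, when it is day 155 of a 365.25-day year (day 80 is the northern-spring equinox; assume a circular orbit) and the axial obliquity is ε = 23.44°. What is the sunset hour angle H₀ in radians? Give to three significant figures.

Solar longitude: λ_s = 360° × (155 − 80)/365.25 = 73.922°.
sin δ = sin 23.44° × sin 73.922° = 0.38223, so δ = +22.472°.
cos H₀ = −tan φ · tan δ = −tan(+32.8°) × tan(+22.472°) = -0.2666, so H₀ = 1.8406 rad = 105.46°.

H₀ = 1.84 rad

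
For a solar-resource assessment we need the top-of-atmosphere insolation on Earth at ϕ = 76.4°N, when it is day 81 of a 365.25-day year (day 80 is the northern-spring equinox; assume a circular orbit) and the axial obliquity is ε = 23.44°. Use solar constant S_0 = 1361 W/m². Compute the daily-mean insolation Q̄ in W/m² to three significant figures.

Solar longitude: L_s = 360° × (81 − 80)/365.25 = 0.986°.
sin δ = sin 23.44° × sin 0.986° = 0.00684, so δ = +0.392°.
cos h₀ = −tan(+76.4°) tan(+0.392°) = -0.0283, h₀ = 1.5991 rad.
Bracket: h₀ sin ϕ sin δ + cos ϕ cos δ sin h₀ = 1.5991×0.97196×0.00684 + 0.23514×0.99998×0.99960 = 0.010631 + 0.235041 = 0.245672.
Q̄ = (S_0/π) × [bracket] = (1361/π) × 0.245672 = 106.4 W/m².

Q̄ ≈ 106 W/m²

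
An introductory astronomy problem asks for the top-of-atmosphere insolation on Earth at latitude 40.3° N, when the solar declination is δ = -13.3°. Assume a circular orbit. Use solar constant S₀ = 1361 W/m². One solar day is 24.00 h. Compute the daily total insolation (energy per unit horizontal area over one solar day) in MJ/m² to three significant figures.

cos H₀ = −tan(+40.3°) tan(-13.300°) = 0.2005, H₀ = 1.3690 rad.
Bracket: H₀ sin φ sin δ + cos φ cos δ sin H₀ = 1.3690×0.64679×-0.23005 + 0.76267×0.97318×0.97970 = -0.203699 + 0.727148 = 0.523449.
Q̄ = (S₀/π) × [bracket] = (1361/π) × 0.523449 = 226.77 W/m².
Daily total = Q̄ × 24.00 h × 3600 s/h = 226.77 × 24.00 × 3600 / 10⁶ = 19.59 MJ/m².

19.6 MJ/m²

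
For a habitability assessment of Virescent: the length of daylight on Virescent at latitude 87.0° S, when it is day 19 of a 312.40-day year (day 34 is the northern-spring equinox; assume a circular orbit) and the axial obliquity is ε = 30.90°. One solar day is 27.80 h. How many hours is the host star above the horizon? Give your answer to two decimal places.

27.80 h

Solar longitude: λ_s = 360° × (19 − 34)/312.40 = -17.286°, i.e. -17.286° + 360° = 342.714°.
sin δ = sin 30.90° × sin 342.714° = -0.15259, so δ = -8.777°.
Sunrise equation: cos H₀ = −tan φ · tan δ = -2.9461 ≤ −1, so the host star never sets (polar day) and H₀ = π.
Daylight = 2H₀/(2π) × 27.80 h = (3.1416/π) × 27.80 = 27.80 h.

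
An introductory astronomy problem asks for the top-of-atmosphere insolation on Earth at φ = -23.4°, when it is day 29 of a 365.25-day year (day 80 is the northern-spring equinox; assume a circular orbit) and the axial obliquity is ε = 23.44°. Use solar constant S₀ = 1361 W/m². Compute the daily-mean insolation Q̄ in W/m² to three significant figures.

Q̄ ≈ 465 W/m²

Solar longitude: λ_s = 360° × (29 − 80)/365.25 = -50.267°, i.e. -50.267° + 360° = 309.733°.
sin δ = sin 23.44° × sin 309.733° = -0.30591, so δ = -17.813°.
cos H₀ = −tan(-23.4°) tan(-17.813°) = -0.1390, H₀ = 1.7103 rad.
Bracket: H₀ sin φ sin δ + cos φ cos δ sin H₀ = 1.7103×-0.39715×-0.30591 + 0.91775×0.95206×0.99029 = 0.207788 + 0.865269 = 1.073057.
Q̄ = (S₀/π) × [bracket] = (1361/π) × 1.073057 = 464.9 W/m².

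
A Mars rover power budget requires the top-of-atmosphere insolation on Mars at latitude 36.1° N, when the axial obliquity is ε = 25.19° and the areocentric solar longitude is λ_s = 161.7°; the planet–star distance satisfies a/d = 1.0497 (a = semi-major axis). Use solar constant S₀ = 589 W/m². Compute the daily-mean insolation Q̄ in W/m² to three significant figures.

sin δ = sin 25.19° × sin 161.7° = 0.13364, so δ = +7.680°.
cos H₀ = −tan(+36.1°) tan(+7.680°) = -0.0983, H₀ = 1.6693 rad.
Bracket: H₀ sin φ sin δ + cos φ cos δ sin H₀ = 1.6693×0.58920×0.13364 + 0.80799×0.99103×0.99515 = 0.131442 + 0.796859 = 0.928301.
Inverse-square distance factor (a/d)² = 1.0497² = 1.101870.
Q̄ = (S₀/π) × 1.101870 × [bracket] = (589/π) × 1.101870 × 0.928301 = 191.8 W/m².

Q̄ ≈ 192 W/m²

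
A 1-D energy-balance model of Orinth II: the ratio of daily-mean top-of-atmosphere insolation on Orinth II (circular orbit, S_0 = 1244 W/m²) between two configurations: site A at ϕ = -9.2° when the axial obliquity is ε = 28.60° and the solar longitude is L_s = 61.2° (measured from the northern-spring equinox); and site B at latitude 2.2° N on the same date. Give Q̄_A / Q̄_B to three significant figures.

Q̄_A / Q̄_B ≈ 0.851

— Configuration A (ϕ=-9.2°):
Solar declination: sin δ = sin ε · sin L_s = sin 28.60° × sin 61.2° = 0.41948, so δ = +24.802°.
cos h₀ = −tan(-9.2°) tan(+24.802°) = 0.0748, h₀ = 1.4959 rad.
Bracket: h₀ sin ϕ sin δ + cos ϕ cos δ sin h₀ = 1.4959×-0.15988×0.41948 + 0.98714×0.90776×0.99720 = -0.100325 + 0.893577 = 0.793252.
Q̄ = (S_0/π) × [bracket] = (1244/π) × 0.793252 = 314.11 W/m².
— Configuration B (ϕ=+2.2°):
cos h₀ = −tan(+2.2°) tan(+24.802°) = -0.0178, h₀ = 1.5885 rad.
Bracket: h₀ sin ϕ sin δ + cos ϕ cos δ sin h₀ = 1.5885×0.03839×0.41948 + 0.99926×0.90776×0.99984 = 0.025581 + 0.906943 = 0.932524.
Q̄ = (S_0/π) × [bracket] = (1244/π) × 0.932524 = 369.26 W/m².
Ratio Q̄_A / Q̄_B = 314.11 / 369.26 = 0.8506.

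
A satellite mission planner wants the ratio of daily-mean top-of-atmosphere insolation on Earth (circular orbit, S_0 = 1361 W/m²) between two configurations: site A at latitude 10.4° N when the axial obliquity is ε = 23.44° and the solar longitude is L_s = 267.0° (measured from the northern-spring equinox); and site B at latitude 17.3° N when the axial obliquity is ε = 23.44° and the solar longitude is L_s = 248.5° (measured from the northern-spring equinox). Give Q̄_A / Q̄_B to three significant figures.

Q̄_A / Q̄_B ≈ 1.10

— Configuration A (ϕ=+10.4°):
Solar declination: sin δ = sin ε · sin L_s = sin 23.44° × sin 267.0° = -0.39724, so δ = -23.406°.
cos h₀ = −tan(+10.4°) tan(-23.406°) = 0.0794, h₀ = 1.4913 rad.
Bracket: h₀ sin ϕ sin δ + cos ϕ cos δ sin h₀ = 1.4913×0.18052×-0.39724 + 0.98357×0.91771×0.99684 = -0.106941 + 0.899780 = 0.792839.
Q̄ = (S_0/π) × [bracket] = (1361/π) × 0.792839 = 343.47 W/m².
— Configuration B (ϕ=+17.3°):
Solar declination: sin δ = sin ε · sin L_s = sin 23.44° × sin 248.5° = -0.37011, so δ = -21.722°.
cos h₀ = −tan(+17.3°) tan(-21.722°) = 0.1241, h₀ = 1.4464 rad.
Bracket: h₀ sin ϕ sin δ + cos ϕ cos δ sin h₀ = 1.4464×0.29737×-0.37011 + 0.95476×0.92899×0.99227 = -0.159190 + 0.880106 = 0.720916.
Q̄ = (S_0/π) × [bracket] = (1361/π) × 0.720916 = 312.32 W/m².
Ratio Q̄_A / Q̄_B = 343.47 / 312.32 = 1.100.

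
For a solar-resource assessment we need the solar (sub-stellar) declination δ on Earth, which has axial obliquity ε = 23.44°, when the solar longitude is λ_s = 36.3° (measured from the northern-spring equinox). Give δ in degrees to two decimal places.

sin δ = sin ε · sin λ_s = sin 23.44° × sin 36.3° = 0.235496.
δ = arcsin(0.235496) = +13.62°.

δ = +13.62°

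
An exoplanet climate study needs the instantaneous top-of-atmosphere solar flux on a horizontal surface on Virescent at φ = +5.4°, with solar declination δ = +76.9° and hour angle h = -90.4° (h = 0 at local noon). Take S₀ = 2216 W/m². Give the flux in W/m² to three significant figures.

200 W/m²

cos θ_z = sin φ sin δ + cos φ cos δ cos h = 0.091659 + -0.001575 = 0.090084.
Flux = S₀ · cos θ_z = 2216 × 0.090084 = 199.6 W/m².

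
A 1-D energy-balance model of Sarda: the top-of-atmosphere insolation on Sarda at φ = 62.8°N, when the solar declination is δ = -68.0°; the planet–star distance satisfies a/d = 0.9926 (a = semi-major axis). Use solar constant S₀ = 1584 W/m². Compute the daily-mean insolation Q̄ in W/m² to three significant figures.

cos H₀ = −tan(+62.8°) tan(-68.000°) = 4.8160 ≥ 1 ⇒ polar night, H₀ = 0 and Q̄ = 0.
Inverse-square distance factor (a/d)² = 0.9926² = 0.985255.

Q̄ ≈ 0.00 W/m²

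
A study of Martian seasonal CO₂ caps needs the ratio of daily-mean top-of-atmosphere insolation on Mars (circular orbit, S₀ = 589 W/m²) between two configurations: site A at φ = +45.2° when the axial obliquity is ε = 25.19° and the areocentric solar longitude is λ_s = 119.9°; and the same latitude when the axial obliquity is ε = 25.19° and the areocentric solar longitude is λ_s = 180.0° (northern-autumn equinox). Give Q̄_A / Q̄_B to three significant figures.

Q̄_A / Q̄_B ≈ 1.59

— Configuration A (φ=+45.2°):
sin δ = sin 25.19° × sin 119.9° = 0.36897, so δ = +21.652°.
cos H₀ = −tan(+45.2°) tan(+21.652°) = -0.3998, H₀ = 1.9821 rad.
Bracket: H₀ sin φ sin δ + cos φ cos δ sin H₀ = 1.9821×0.70957×0.36897 + 0.70463×0.92944×0.91662 = 0.518934 + 0.600305 = 1.119239.
Q̄ = (S₀/π) × [bracket] = (589/π) × 1.119239 = 209.84 W/m².
— Configuration B (φ=+45.2°):
sin δ = sin 25.19° × sin 180.0° = 0.00000, so δ = +0.000°.
cos H₀ = −tan(+45.2°) tan(+0.000°) = -0.0000, H₀ = 1.5708 rad.
Bracket: H₀ sin φ sin δ + cos φ cos δ sin H₀ = 1.5708×0.70957×0.00000 + 0.70463×1.00000×1.00000 = 0.000000 + 0.704630 = 0.704630.
Q̄ = (S₀/π) × [bracket] = (589/π) × 0.704630 = 132.11 W/m².
Ratio Q̄_A / Q̄_B = 209.84 / 132.11 = 1.588.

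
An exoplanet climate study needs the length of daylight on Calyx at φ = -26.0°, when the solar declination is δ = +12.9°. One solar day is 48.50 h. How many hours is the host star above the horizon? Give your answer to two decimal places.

22.52 h

cos H₀ = −tan φ · tan δ = −tan(-26.0°) × tan(+12.900°) = 0.1117, so H₀ = 1.4589 rad = 83.59°.
Daylight = 2H₀/(2π) × 48.50 h = (1.4589/π) × 48.50 = 22.52 h.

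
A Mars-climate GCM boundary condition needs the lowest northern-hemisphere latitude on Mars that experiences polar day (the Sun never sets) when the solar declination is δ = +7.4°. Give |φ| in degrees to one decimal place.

|φ| = 82.6°

Polar day requires cos H₀ = −tan φ tan δ ≤ −1, i.e. tan φ tan δ ≥ 1.
The boundary is |tan φ| · |tan δ| = 1, so |φ| = 90° − |δ| = 90° − 7.4° = 82.6° in the northern hemisphere.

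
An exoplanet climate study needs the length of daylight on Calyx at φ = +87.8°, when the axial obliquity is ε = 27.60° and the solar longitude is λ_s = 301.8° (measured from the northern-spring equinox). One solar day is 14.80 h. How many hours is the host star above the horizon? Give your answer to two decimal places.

Solar declination: sin δ = sin ε · sin λ_s = sin 27.60° × sin 301.8° = -0.39375, so δ = -23.188°.
cos H₀ = −tan φ · tan δ = 11.1504 ≥ 1, so the host star never rises (polar night) and H₀ = 0.
Daylight = 2H₀/(2π) × 14.80 h = (0.0000/π) × 14.80 = 0.00 h.

0.00 h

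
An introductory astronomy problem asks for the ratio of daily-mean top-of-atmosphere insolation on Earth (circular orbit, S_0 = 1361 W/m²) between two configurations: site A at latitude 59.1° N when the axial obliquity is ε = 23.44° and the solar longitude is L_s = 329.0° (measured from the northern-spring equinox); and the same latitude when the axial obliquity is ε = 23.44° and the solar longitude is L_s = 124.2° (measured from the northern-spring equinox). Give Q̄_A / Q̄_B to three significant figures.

Q̄_A / Q̄_B ≈ 0.254

— Configuration A (ϕ=+59.1°):
Solar declination: sin δ = sin ε · sin L_s = sin 23.44° × sin 329.0° = -0.20488, so δ = -11.822°.
cos h₀ = −tan(+59.1°) tan(-11.822°) = 0.3497, h₀ = 1.2135 rad.
Bracket: h₀ sin ϕ sin δ + cos ϕ cos δ sin h₀ = 1.2135×0.85806×-0.20488 + 0.51354×0.97879×0.93685 = -0.213332 + 0.470906 = 0.257574.
Q̄ = (S_0/π) × [bracket] = (1361/π) × 0.257574 = 111.59 W/m².
— Configuration B (ϕ=+59.1°):
Solar declination: sin δ = sin ε · sin L_s = sin 23.44° × sin 124.2° = 0.32900, so δ = +19.208°.
cos h₀ = −tan(+59.1°) tan(+19.208°) = -0.5821, h₀ = 2.1921 rad.
Bracket: h₀ sin ϕ sin δ + cos ϕ cos δ sin h₀ = 2.1921×0.85806×0.32900 + 0.51354×0.94433×0.81309 = 0.618834 + 0.394309 = 1.013143.
Q̄ = (S_0/π) × [bracket] = (1361/π) × 1.013143 = 438.91 W/m².
Ratio Q̄_A / Q̄_B = 111.59 / 438.91 = 0.2542.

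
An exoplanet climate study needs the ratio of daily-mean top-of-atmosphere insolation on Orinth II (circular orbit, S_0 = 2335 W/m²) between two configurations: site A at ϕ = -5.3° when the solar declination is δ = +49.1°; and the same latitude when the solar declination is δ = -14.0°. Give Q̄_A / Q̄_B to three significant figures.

Q̄_A / Q̄_B ≈ 0.545

— Configuration A (ϕ=-5.3°):
cos h₀ = −tan(-5.3°) tan(+49.100°) = 0.1071, h₀ = 1.4635 rad.
Bracket: h₀ sin ϕ sin δ + cos ϕ cos δ sin h₀ = 1.4635×-0.09237×0.75585 + 0.99572×0.65474×0.99425 = -0.102178 + 0.648189 = 0.546011.
Q̄ = (S_0/π) × [bracket] = (2335/π) × 0.546011 = 405.82 W/m².
— Configuration B (ϕ=-5.3°):
cos h₀ = −tan(-5.3°) tan(-14.000°) = -0.0231, h₀ = 1.5939 rad.
Bracket: h₀ sin ϕ sin δ + cos ϕ cos δ sin h₀ = 1.5939×-0.09237×-0.24192 + 0.99572×0.97030×0.99973 = 0.035618 + 0.965886 = 1.001504.
Q̄ = (S_0/π) × [bracket] = (2335/π) × 1.001504 = 744.37 W/m².
Ratio Q̄_A / Q̄_B = 405.82 / 744.37 = 0.5452.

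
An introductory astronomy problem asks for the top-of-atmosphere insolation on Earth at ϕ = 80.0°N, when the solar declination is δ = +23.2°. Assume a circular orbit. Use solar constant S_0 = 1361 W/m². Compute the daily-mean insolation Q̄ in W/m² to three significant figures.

cos h₀ = −tan(+80.0°) tan(+23.200°) = -2.4307 ≤ −1 ⇒ polar day, h₀ = π.
Bracket: h₀ sin ϕ sin δ + cos ϕ cos δ sin h₀ = 3.1416×0.98481×0.39394 + 0.17365×0.91914×0.00000 = 1.218803 + 0.000000 = 1.218803.
Q̄ = (S_0/π) × [bracket] = (1361/π) × 1.218803 = 528.0 W/m².

Q̄ ≈ 528 W/m²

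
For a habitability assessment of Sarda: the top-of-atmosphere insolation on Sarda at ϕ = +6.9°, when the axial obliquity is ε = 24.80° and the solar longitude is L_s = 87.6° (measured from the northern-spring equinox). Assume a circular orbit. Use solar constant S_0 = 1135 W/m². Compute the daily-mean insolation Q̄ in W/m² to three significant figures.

Q̄ ≈ 355 W/m²

Solar declination: sin δ = sin ε · sin L_s = sin 24.80° × sin 87.6° = 0.41908, so δ = +24.777°.
cos h₀ = −tan(+6.9°) tan(+24.777°) = -0.0559, h₀ = 1.6267 rad.
Bracket: h₀ sin ϕ sin δ + cos ϕ cos δ sin h₀ = 1.6267×0.12014×0.41908 + 0.99276×0.90795×0.99844 = 0.081902 + 0.899970 = 0.981872.
Q̄ = (S_0/π) × [bracket] = (1135/π) × 0.981872 = 354.7 W/m².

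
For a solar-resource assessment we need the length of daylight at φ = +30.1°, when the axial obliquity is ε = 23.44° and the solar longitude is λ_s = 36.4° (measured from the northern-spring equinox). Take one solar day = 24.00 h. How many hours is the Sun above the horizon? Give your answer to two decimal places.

Solar declination: sin δ = sin ε · sin λ_s = sin 23.44° × sin 36.4° = 0.23606, so δ = +13.654°.
cos H₀ = −tan φ · tan δ = −tan(+30.1°) × tan(+13.654°) = -0.1408, so H₀ = 1.7121 rad = 98.10°.
Daylight = 2H₀/(2π) × 24.00 h = (1.7121/π) × 24.00 = 13.08 h.

13.08 h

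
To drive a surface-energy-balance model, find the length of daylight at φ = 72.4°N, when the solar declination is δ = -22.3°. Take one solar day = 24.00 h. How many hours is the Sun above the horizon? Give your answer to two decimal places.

0.00 h

cos H₀ = −tan φ · tan δ = 1.2929 ≥ 1, so the Sun never rises (polar night) and H₀ = 0.
Daylight = 2H₀/(2π) × 24.00 h = (0.0000/π) × 24.00 = 0.00 h.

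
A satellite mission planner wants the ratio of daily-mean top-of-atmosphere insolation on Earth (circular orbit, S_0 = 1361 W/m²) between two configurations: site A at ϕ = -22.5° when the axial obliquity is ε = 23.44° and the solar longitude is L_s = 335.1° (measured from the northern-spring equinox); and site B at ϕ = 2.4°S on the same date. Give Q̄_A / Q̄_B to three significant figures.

— Configuration A (ϕ=-22.5°):
Solar declination: sin δ = sin ε · sin L_s = sin 23.44° × sin 335.1° = -0.16748, so δ = -9.642°.
cos h₀ = −tan(-22.5°) tan(-9.642°) = -0.0704, h₀ = 1.6412 rad.
Bracket: h₀ sin ϕ sin δ + cos ϕ cos δ sin h₀ = 1.6412×-0.38268×-0.16748 + 0.92388×0.98587×0.99752 = 0.105187 + 0.908567 = 1.013754.
Q̄ = (S_0/π) × [bracket] = (1361/π) × 1.013754 = 439.18 W/m².
— Configuration B (ϕ=-2.4°):
cos h₀ = −tan(-2.4°) tan(-9.642°) = -0.0071, h₀ = 1.5779 rad.
Bracket: h₀ sin ϕ sin δ + cos ϕ cos δ sin h₀ = 1.5779×-0.04188×-0.16748 + 0.99912×0.98587×0.99997 = 0.011067 + 0.984973 = 0.996040.
Q̄ = (S_0/π) × [bracket] = (1361/π) × 0.996040 = 431.50 W/m².
Ratio Q̄_A / Q̄_B = 439.18 / 431.50 = 1.018.

Q̄_A / Q̄_B ≈ 1.02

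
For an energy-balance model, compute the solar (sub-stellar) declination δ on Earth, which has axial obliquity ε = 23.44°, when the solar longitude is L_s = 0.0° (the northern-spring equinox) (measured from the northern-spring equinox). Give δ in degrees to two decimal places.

sin δ = sin ε · sin L_s = sin 23.44° × sin 0.0° = 0.000000.
δ = arcsin(0.000000) = +0.00°.

δ = +0.00°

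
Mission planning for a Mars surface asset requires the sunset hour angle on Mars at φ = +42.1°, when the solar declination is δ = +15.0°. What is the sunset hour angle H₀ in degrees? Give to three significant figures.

cos H₀ = −tan φ · tan δ = −tan(+42.1°) × tan(+15.000°) = -0.2421, so H₀ = 1.8153 rad = 104.01°.

H₀ = 104°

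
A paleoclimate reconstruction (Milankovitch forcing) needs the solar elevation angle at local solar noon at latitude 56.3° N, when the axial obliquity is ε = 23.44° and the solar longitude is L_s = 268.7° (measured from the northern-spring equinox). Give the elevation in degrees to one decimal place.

10.3°

Solar declination: sin δ = sin ε · sin L_s = sin 23.44° × sin 268.7° = -0.39769, so δ = -23.434°.
At local noon the hour angle is zero, so the zenith angle equals |ϕ − δ| = |+56.3° − (-23.434°)| = 79.734°.
Elevation = 90° − 79.734° = 10.3°.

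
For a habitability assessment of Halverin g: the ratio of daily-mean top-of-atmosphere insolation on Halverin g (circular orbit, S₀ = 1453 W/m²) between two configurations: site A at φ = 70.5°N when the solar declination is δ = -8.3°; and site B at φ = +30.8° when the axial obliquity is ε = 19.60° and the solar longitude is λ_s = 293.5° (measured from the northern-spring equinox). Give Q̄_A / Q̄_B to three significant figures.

— Configuration A (φ=+70.5°):
cos H₀ = −tan(+70.5°) tan(-8.300°) = 0.4120, H₀ = 1.1462 rad.
Bracket: H₀ sin φ sin δ + cos φ cos δ sin H₀ = 1.1462×0.94264×-0.14436 + 0.33381×0.98953×0.91120 = -0.155974 + 0.300983 = 0.145009.
Q̄ = (S₀/π) × [bracket] = (1453/π) × 0.145009 = 67.067 W/m².
— Configuration B (φ=+30.8°):
Solar declination: sin δ = sin ε · sin λ_s = sin 19.60° × sin 293.5° = -0.30763, so δ = -17.916°.
cos H₀ = −tan(+30.8°) tan(-17.916°) = 0.1927, H₀ = 1.3769 rad.
Bracket: H₀ sin φ sin δ + cos φ cos δ sin H₀ = 1.3769×0.51204×-0.30763 + 0.85896×0.95151×0.98125 = -0.216888 + 0.801984 = 0.585096.
Q̄ = (S₀/π) × [bracket] = (1453/π) × 0.585096 = 270.61 W/m².
Ratio Q̄_A / Q̄_B = 67.067 / 270.61 = 0.2478.

Q̄_A / Q̄_B ≈ 0.248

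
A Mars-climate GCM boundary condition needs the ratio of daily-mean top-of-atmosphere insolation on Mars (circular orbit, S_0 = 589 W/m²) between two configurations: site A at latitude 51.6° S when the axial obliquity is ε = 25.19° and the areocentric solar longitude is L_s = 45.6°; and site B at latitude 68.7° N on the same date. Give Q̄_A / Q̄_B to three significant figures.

— Configuration A (ϕ=-51.6°):
sin δ = sin 25.19° × sin 45.6° = 0.30409, so δ = +17.704°.
cos h₀ = −tan(-51.6°) tan(+17.704°) = 0.4027, h₀ = 1.1563 rad.
Bracket: h₀ sin ϕ sin δ + cos ϕ cos δ sin h₀ = 1.1563×-0.78369×0.30409 + 0.62115×0.95264×0.91531 = -0.275561 + 0.541619 = 0.266058.
Q̄ = (S_0/π) × [bracket] = (589/π) × 0.266058 = 49.882 W/m².
— Configuration B (ϕ=+68.7°):
cos h₀ = −tan(+68.7°) tan(+17.704°) = -0.8187, h₀ = 2.5300 rad.
Bracket: h₀ sin ϕ sin δ + cos ϕ cos δ sin h₀ = 2.5300×0.93169×0.30409 + 0.36325×0.95264×0.57417 = 0.716794 + 0.198690 = 0.915484.
Q̄ = (S_0/π) × [bracket] = (589/π) × 0.915484 = 171.64 W/m².
Ratio Q̄_A / Q̄_B = 49.882 / 171.64 = 0.2906.

Q̄_A / Q̄_B ≈ 0.291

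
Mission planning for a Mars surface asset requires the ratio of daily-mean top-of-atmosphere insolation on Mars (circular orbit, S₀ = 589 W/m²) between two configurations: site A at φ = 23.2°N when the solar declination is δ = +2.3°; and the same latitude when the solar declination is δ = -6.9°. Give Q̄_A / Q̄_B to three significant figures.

Q̄_A / Q̄_B ≈ 1.12

— Configuration A (φ=+23.2°):
cos H₀ = −tan(+23.2°) tan(+2.300°) = -0.0172, H₀ = 1.5880 rad.
Bracket: H₀ sin φ sin δ + cos φ cos δ sin H₀ = 1.5880×0.39394×0.04013 + 0.91914×0.99919×0.99985 = 0.025104 + 0.918258 = 0.943362.
Q̄ = (S₀/π) × [bracket] = (589/π) × 0.943362 = 176.87 W/m².
— Configuration B (φ=+23.2°):
cos H₀ = −tan(+23.2°) tan(-6.900°) = 0.0519, H₀ = 1.5189 rad.
Bracket: H₀ sin φ sin δ + cos φ cos δ sin H₀ = 1.5189×0.39394×-0.12014 + 0.91914×0.99276×0.99865 = -0.071886 + 0.911254 = 0.839368.
Q̄ = (S₀/π) × [bracket] = (589/π) × 0.839368 = 157.37 W/m².
Ratio Q̄_A / Q̄_B = 176.87 / 157.37 = 1.124.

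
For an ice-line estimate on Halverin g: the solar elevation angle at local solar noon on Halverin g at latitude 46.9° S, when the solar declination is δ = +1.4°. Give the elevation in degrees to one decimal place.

At local noon the hour angle is zero, so the zenith angle equals |φ − δ| = |-46.9° − (+1.400°)| = 48.300°.
Elevation = 90° − 48.300° = 41.7°.

41.7°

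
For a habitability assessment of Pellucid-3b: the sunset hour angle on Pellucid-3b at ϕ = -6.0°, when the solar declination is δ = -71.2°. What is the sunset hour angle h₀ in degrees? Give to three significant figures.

cos h₀ = −tan ϕ · tan δ = −tan(-6.0°) × tan(-71.200°) = -0.3087, so h₀ = 1.8847 rad = 107.98°.

h₀ = 108°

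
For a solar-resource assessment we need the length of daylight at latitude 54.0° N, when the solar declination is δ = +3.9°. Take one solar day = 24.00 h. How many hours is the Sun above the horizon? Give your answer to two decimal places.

12.72 h

cos H₀ = −tan φ · tan δ = −tan(+54.0°) × tan(+3.900°) = -0.0938, so H₀ = 1.6648 rad = 95.38°.
Daylight = 2H₀/(2π) × 24.00 h = (1.6648/π) × 24.00 = 12.72 h.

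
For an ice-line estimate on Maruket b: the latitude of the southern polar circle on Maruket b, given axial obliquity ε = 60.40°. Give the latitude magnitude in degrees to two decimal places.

The polar circle is the lowest latitude that experiences at least one full rotation of continuous darkness at the northern-summer solstice; it lies at |φ| = 90° − ε = 90° − 60.40° = 29.60°.

29.60°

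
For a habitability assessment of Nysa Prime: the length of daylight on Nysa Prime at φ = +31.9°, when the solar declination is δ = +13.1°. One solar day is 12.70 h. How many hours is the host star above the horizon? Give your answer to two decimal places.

6.94 h

cos H₀ = −tan φ · tan δ = −tan(+31.9°) × tan(+13.100°) = -0.1448, so H₀ = 1.7162 rad = 98.33°.
Daylight = 2H₀/(2π) × 12.70 h = (1.7162/π) × 12.70 = 6.94 h.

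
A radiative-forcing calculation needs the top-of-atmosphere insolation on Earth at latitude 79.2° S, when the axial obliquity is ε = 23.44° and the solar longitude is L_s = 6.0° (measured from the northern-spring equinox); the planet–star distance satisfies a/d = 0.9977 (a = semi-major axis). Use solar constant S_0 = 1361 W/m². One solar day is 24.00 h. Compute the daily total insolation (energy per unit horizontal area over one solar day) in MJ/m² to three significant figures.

4.75 MJ/m²

Solar declination: sin δ = sin ε · sin L_s = sin 23.44° × sin 6.0° = 0.04158, so δ = +2.383°.
cos h₀ = −tan(-79.2°) tan(+2.383°) = 0.2182, h₀ = 1.3509 rad.
Bracket: h₀ sin ϕ sin δ + cos ϕ cos δ sin h₀ = 1.3509×-0.98229×0.04158 + 0.18738×0.99914×0.97591 = -0.055176 + 0.182709 = 0.127533.
Inverse-square distance factor (a/d)² = 0.9977² = 0.995405.
Q̄ = (S_0/π) × 0.995405 × [bracket] = (1361/π) × 0.995405 × 0.127533 = 54.996 W/m².
Daily total = Q̄ × 24.00 h × 3600 s/h = 54.996 × 24.00 × 3600 / 10⁶ = 4.752 MJ/m².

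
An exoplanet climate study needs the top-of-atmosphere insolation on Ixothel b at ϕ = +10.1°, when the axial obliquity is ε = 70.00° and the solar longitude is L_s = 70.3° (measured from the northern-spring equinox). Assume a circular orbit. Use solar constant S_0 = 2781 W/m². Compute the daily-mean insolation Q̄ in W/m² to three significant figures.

Solar declination: sin δ = sin ε · sin L_s = sin 70.00° × sin 70.3° = 0.88469, so δ = +62.214°.
cos h₀ = −tan(+10.1°) tan(+62.214°) = -0.3380, h₀ = 1.9156 rad.
Bracket: h₀ sin ϕ sin δ + cos ϕ cos δ sin h₀ = 1.9156×0.17537×0.88469 + 0.98450×0.46617×0.94113 = 0.297202 + 0.431926 = 0.729128.
Q̄ = (S_0/π) × [bracket] = (2781/π) × 0.729128 = 645.4 W/m².

Q̄ ≈ 645 W/m²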